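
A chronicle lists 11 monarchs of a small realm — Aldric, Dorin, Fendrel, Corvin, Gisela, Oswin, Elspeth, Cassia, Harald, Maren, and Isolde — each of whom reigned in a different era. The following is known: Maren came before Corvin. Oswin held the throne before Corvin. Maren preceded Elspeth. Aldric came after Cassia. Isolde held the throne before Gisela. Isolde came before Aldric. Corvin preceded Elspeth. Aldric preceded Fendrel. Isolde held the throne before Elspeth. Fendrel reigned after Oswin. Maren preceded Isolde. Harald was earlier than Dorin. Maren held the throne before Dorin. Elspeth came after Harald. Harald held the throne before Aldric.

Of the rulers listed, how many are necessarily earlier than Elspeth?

Directly stated before Elspeth: Corvin, Harald, Isolde, and Maren.
Oswin reaches Elspeth via Oswin → Corvin → Elspeth.
That's Corvin, Harald, Isolde, Maren, and Oswin — 5 in all.

5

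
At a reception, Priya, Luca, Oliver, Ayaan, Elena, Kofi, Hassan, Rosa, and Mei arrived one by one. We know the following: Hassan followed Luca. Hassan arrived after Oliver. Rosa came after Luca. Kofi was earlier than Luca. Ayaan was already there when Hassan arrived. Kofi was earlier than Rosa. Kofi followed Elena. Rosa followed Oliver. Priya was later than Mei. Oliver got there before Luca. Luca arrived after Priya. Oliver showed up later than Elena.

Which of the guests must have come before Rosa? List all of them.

Elena, Kofi, Luca, Mei, Oliver, Priya

Directly stated before Rosa: Kofi, Luca, and Oliver.
Elena reaches Rosa via Elena → Kofi → Rosa.
Mei reaches Rosa via Mei → Priya → Luca → Rosa.
Priya reaches Rosa via Priya → Luca → Rosa.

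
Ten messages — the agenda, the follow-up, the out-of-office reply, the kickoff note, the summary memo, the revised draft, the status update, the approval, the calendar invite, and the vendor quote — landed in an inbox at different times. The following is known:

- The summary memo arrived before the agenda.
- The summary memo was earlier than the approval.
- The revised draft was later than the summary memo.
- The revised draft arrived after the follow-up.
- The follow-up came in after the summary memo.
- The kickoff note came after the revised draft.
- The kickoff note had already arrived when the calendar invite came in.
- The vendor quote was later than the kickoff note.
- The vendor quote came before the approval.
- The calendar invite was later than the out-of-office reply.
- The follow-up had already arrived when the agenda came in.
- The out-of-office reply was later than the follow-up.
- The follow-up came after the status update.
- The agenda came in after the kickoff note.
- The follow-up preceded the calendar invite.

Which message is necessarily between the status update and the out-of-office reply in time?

the follow-up

Tracing the constraints gives the status update → the follow-up → the out-of-office reply, so the follow-up sits after the status update and before the out-of-office reply.
No other message is forced both after the status update and before the out-of-office reply.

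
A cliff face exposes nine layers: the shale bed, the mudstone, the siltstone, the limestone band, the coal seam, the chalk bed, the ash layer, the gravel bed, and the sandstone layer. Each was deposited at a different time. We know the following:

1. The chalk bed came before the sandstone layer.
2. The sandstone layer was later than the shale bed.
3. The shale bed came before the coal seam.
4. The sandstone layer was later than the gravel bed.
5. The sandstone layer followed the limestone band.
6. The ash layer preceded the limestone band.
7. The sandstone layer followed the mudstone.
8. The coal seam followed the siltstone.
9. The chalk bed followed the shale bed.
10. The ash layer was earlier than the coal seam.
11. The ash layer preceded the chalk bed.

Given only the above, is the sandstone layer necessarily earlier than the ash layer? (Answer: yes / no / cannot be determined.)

Tracing the constraints gives the ash layer → the limestone band → the sandstone layer, so the ash layer must come before the sandstone layer.
That means the sandstone layer cannot be before the ash layer.

no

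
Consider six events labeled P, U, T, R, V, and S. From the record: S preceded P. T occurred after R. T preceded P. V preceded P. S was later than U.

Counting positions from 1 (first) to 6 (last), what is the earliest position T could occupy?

R must come before T — 1 forced predecessor.
Nothing else is forced ahead of T, so its earliest slot is position 1 + 1 = 2.

2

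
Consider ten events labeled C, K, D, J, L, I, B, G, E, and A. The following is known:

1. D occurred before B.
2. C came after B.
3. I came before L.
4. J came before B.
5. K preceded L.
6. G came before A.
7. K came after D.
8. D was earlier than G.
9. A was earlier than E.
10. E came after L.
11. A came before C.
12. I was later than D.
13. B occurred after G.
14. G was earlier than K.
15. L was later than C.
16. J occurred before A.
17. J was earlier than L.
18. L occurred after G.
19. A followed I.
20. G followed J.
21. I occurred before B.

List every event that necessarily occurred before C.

Directly stated before C: A and B.
D reaches C via D → B → C.
G reaches C via G → B → C.
I reaches C via I → A → C.
Likewise J reaches C by chaining the stated constraints.

A, B, D, G, I, J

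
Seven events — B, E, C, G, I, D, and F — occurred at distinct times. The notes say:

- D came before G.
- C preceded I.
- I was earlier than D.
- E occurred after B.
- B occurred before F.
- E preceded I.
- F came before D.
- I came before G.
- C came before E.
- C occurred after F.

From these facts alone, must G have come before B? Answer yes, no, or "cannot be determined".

no

Tracing the constraints gives B → E → I → G, so B must come before G.
That means G cannot be before B.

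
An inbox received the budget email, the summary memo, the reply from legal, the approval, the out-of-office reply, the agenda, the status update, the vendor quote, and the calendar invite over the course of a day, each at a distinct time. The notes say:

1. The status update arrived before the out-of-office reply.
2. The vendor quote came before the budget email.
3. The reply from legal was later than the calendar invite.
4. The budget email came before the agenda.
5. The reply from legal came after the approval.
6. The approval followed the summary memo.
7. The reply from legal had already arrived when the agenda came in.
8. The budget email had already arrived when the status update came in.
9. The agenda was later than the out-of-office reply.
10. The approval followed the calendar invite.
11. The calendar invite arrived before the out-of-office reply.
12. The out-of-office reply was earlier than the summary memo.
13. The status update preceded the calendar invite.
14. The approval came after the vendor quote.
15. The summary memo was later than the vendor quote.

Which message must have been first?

The vendor quote has a chain of constraints placing it before every other message, so the vendor quote must be first.

the vendor quote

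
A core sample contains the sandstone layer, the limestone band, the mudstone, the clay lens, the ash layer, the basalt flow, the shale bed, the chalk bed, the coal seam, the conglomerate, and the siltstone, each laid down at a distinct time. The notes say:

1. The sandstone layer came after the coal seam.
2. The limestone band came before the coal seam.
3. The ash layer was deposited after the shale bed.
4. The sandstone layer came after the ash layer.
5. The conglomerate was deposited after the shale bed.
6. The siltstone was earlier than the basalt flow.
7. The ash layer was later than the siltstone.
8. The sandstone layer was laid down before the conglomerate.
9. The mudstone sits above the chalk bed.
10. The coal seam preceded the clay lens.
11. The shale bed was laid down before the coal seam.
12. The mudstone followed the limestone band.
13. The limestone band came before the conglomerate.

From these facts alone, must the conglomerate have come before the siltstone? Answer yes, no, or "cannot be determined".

Tracing the constraints gives the siltstone → the ash layer → the sandstone layer → the conglomerate, so the siltstone must come before the conglomerate.
That means the conglomerate cannot be before the siltstone.

no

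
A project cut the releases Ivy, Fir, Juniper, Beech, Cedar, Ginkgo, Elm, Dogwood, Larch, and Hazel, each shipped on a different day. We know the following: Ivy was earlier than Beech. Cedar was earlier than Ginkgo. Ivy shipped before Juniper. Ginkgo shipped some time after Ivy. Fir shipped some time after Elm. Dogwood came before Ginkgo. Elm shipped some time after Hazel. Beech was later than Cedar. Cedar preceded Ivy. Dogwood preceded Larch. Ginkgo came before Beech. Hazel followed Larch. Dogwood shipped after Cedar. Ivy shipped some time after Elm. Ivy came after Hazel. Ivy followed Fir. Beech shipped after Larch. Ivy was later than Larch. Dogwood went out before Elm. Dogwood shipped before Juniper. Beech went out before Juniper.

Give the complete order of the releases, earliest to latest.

The constraints fix every adjacent pair, so only one ordering works:
Cedar → Dogwood → Larch → Hazel → Elm → Fir → Ivy → Ginkgo → Beech → Juniper.

Cedar, Dogwood, Larch, Hazel, Elm, Fir, Ivy, Ginkgo, Beech, Juniper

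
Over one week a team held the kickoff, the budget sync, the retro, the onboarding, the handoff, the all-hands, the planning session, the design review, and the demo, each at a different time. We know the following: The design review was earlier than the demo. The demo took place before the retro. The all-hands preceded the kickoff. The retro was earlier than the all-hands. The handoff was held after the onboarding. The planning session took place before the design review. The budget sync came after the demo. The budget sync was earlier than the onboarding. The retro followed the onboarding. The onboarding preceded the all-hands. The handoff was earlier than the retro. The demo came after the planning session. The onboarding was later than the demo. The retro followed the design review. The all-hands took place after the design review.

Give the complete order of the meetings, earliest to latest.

The constraints fix every adjacent pair, so only one ordering works:
the planning session → the design review → the demo → the budget sync → the onboarding → the handoff → the retro → the all-hands → the kickoff.

the planning session, the design review, the demo, the budget sync, the onboarding, the handoff, the retro, the all-hands, the kickoff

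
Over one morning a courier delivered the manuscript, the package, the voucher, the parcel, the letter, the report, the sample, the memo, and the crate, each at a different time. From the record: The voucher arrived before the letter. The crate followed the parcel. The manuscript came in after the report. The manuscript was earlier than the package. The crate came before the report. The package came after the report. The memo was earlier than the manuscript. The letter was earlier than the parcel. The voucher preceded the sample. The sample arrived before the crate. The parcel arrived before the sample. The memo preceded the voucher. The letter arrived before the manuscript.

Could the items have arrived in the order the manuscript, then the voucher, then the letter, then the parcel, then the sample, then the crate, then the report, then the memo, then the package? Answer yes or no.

no

The constraints require the report before the manuscript, but in the proposed sequence the manuscript appears ahead of the report. That one violation is enough.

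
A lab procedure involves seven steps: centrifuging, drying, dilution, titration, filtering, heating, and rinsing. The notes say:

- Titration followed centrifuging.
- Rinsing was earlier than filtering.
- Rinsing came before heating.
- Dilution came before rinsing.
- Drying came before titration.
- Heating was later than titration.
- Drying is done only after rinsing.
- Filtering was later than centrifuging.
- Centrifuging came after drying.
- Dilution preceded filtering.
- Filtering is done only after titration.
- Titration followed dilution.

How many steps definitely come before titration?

4

Directly stated before titration: centrifuging, dilution, and drying.
Rinsing reaches titration via rinsing → drying → titration.
No chain forces filtering (or any of the others) ahead of titration.
That's centrifuging, dilution, drying, and rinsing — 4 in all.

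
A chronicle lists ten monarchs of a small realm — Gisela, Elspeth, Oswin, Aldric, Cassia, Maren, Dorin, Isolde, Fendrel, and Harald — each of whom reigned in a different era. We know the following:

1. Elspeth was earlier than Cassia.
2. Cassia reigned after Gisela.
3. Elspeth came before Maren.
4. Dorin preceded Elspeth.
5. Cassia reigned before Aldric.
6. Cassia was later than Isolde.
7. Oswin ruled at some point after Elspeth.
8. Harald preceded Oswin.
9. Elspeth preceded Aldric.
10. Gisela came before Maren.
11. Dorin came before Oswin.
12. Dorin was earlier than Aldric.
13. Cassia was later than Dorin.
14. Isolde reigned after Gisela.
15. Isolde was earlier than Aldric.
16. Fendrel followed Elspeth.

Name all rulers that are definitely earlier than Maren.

Directly stated before Maren: Elspeth and Gisela.
Dorin reaches Maren via Dorin → Elspeth → Maren.
No chain forces Harald (or any of the others) ahead of Maren.

Dorin, Elspeth, Gisela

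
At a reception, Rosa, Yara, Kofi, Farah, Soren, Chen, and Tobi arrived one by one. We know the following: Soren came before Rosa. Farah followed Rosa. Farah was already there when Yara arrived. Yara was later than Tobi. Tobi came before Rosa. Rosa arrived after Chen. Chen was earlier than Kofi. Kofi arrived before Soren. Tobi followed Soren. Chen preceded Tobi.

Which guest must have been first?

Chen

Chen has a chain of constraints placing them before every other guest, so Chen must be first.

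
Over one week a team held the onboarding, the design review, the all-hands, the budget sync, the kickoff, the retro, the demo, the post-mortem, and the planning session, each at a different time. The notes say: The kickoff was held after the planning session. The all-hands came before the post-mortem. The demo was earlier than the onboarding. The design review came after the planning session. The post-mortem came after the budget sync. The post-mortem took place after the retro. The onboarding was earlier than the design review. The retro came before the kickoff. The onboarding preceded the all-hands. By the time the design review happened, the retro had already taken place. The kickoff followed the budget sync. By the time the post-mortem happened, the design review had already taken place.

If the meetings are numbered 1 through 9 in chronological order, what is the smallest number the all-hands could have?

The demo and the onboarding must both come before the all-hands — 2 forced predecessors.
Nothing else is forced ahead of the all-hands, so its earliest slot is position 2 + 1 = 3.

3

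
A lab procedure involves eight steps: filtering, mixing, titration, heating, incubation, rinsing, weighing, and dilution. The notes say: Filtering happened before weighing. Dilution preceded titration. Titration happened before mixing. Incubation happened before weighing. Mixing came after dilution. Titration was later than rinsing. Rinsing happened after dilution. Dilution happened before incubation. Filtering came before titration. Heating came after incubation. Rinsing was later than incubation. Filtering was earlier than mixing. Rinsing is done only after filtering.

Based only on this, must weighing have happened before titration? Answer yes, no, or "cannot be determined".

cannot be determined

No chain of stated constraints runs from weighing to titration, and none runs from titration to weighing either.
So the relative order of weighing and titration is not fixed by the given facts.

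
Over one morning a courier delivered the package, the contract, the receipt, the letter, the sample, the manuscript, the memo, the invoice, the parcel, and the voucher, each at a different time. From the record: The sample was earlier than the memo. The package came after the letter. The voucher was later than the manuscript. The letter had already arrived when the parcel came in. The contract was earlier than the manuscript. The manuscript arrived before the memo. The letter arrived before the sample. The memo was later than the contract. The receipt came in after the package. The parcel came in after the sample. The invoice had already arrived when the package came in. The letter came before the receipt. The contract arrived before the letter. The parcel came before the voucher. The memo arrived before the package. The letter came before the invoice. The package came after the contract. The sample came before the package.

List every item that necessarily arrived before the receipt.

Directly stated before the receipt: the letter and the package.
The contract reaches the receipt via the contract → the letter → the receipt.
The invoice reaches the receipt via the invoice → the package → the receipt.
The manuscript reaches the receipt via the manuscript → the memo → the package → the receipt.
Likewise the memo and the sample each reach the receipt by chaining the stated constraints.
No chain forces the parcel (or any of the others) ahead of the receipt.

the contract, the invoice, the letter, the manuscript, the memo, the package, the sample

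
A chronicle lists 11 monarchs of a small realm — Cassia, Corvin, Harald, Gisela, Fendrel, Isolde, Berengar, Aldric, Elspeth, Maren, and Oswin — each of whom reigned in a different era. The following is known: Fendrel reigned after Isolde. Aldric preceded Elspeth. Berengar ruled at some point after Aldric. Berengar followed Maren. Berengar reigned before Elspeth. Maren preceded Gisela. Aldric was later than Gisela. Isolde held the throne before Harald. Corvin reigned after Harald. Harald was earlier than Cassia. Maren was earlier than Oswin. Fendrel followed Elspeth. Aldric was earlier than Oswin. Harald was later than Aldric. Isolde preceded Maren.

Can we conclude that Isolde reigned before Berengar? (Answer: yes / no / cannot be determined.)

yes

Chain the constraints: Isolde → Maren → Berengar. Each link is directly stated, so Isolde comes before Berengar.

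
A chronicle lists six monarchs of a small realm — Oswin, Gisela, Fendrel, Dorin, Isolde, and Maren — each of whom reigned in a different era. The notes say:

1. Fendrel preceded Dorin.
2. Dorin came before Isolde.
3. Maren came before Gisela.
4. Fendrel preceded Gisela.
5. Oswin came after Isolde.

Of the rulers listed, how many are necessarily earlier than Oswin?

Directly stated before Oswin: Isolde.
Dorin reaches Oswin via Dorin → Isolde → Oswin.
Fendrel reaches Oswin via Fendrel → Dorin → Isolde → Oswin.
No chain forces Maren (or any of the others) ahead of Oswin.
That's Dorin, Fendrel, and Isolde — 3 in all.

3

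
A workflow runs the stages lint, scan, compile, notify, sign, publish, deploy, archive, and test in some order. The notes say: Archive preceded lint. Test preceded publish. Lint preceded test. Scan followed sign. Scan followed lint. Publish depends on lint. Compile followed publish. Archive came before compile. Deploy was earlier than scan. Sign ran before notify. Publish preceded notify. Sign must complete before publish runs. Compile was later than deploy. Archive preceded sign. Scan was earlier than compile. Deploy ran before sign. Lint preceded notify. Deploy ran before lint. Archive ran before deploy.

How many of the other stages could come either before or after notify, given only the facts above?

2

Forced before notify: archive, deploy, lint, publish, sign, and test.
That leaves compile and scan with no forced order relative to notify — 2.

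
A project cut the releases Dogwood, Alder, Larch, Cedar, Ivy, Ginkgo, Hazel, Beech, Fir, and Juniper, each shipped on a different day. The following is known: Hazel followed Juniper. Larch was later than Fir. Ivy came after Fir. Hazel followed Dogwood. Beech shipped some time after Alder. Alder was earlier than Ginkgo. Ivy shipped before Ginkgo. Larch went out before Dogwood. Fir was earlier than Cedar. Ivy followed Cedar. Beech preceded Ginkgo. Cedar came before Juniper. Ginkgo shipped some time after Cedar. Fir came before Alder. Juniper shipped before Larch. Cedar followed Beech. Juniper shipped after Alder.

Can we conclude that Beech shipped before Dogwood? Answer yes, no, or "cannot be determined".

yes

Chain the constraints: Beech → Cedar → Juniper → Larch → Dogwood. Each link is directly stated, so Beech comes before Dogwood.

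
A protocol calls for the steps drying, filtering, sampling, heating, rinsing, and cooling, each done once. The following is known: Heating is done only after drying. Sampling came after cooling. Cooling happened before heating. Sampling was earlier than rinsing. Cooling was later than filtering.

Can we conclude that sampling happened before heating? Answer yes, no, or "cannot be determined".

No chain of stated constraints runs from sampling to heating, and none runs from heating to sampling either.
So the relative order of sampling and heating is not fixed by the given facts.

cannot be determined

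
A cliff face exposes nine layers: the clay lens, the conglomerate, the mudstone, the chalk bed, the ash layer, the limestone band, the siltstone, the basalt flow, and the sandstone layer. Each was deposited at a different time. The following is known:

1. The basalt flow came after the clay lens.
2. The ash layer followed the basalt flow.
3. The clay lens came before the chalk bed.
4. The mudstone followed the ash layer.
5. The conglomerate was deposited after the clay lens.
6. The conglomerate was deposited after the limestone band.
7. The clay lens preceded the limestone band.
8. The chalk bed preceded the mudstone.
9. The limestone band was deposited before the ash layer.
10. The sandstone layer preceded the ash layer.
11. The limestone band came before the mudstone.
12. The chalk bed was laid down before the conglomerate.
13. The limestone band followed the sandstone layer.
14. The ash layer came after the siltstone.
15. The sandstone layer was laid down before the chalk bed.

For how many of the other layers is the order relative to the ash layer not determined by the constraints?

2

Forced before the ash layer: the basalt flow, the clay lens, the limestone band, the sandstone layer, and the siltstone; forced after the ash layer: the mudstone.
That leaves the chalk bed and the conglomerate with no forced order relative to the ash layer — 2.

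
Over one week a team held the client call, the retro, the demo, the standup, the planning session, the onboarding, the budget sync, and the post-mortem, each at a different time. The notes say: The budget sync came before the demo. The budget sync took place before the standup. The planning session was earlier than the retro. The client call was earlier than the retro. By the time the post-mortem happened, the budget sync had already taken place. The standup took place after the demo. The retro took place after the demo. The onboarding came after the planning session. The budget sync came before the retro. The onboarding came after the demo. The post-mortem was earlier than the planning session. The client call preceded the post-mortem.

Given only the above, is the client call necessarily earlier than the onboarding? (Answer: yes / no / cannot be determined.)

yes

Chain the constraints: the client call → the post-mortem → the planning session → the onboarding. Each link is directly stated, so the client call comes before the onboarding.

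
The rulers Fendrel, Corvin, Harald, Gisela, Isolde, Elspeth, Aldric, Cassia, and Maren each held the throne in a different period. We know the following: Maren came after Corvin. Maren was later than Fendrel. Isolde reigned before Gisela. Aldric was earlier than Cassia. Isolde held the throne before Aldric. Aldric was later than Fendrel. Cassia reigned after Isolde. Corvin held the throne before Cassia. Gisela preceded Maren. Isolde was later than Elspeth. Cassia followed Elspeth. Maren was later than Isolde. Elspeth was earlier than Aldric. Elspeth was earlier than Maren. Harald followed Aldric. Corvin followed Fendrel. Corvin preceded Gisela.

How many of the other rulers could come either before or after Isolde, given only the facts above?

Forced before Isolde: Elspeth; forced after Isolde: Aldric, Cassia, Gisela, Harald, and Maren.
That leaves Corvin and Fendrel with no forced order relative to Isolde — 2.

2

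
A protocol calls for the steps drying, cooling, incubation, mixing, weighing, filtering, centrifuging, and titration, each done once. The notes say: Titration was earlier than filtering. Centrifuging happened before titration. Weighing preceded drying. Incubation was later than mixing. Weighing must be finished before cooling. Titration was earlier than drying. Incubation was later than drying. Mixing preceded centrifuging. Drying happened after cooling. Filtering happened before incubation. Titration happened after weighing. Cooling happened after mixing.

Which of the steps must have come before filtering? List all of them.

centrifuging, mixing, titration, weighing

Directly stated before filtering: titration.
Centrifuging reaches filtering via centrifuging → titration → filtering.
Mixing reaches filtering via mixing → centrifuging → titration → filtering.
Weighing reaches filtering via weighing → titration → filtering.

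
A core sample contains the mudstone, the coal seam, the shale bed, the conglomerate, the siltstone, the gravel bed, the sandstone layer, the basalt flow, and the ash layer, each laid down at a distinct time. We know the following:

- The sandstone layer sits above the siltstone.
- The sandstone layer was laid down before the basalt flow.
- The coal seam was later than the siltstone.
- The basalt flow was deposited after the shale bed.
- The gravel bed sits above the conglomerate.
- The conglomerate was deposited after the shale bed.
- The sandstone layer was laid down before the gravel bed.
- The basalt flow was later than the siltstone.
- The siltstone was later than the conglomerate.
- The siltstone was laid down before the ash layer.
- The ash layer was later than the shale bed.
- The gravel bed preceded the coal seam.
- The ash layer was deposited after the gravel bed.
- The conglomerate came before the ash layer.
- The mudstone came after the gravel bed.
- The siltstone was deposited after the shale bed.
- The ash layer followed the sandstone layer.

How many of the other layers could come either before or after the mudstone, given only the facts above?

3

Forced before the mudstone: the conglomerate, the gravel bed, the sandstone layer, the shale bed, and the siltstone.
That leaves the ash layer, the basalt flow, and the coal seam with no forced order relative to the mudstone — 3.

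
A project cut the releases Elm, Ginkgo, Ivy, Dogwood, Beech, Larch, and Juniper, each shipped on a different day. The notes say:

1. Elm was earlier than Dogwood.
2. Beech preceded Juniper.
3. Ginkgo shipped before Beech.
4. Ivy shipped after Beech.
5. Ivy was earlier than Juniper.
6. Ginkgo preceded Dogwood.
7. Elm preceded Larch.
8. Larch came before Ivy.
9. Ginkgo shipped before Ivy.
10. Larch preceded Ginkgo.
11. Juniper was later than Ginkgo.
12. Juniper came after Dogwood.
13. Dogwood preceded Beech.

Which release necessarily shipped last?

Every other release has a chain of constraints placing it before Juniper, so Juniper is last.

Juniper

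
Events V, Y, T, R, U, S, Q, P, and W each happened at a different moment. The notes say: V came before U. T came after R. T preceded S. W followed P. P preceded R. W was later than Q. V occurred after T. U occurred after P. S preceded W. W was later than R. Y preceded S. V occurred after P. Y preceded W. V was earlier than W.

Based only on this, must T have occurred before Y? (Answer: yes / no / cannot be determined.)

cannot be determined

No chain of stated constraints runs from T to Y, and none runs from Y to T either.
So the relative order of T and Y is not fixed by the given facts.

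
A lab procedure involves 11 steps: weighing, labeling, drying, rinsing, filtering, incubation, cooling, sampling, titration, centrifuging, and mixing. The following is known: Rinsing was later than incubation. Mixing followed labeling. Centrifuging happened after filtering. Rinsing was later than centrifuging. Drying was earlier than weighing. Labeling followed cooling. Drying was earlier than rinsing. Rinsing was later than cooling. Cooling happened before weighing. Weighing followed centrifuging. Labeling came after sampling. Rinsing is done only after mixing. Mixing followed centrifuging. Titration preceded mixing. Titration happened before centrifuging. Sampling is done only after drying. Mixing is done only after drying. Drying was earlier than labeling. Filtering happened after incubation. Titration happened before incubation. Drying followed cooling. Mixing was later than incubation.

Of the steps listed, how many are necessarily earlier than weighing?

Directly stated before weighing: centrifuging, cooling, and drying.
Filtering reaches weighing via filtering → centrifuging → weighing.
Incubation reaches weighing via incubation → filtering → centrifuging → weighing.
Titration reaches weighing via titration → centrifuging → weighing.
No chain forces rinsing (or any of the others) ahead of weighing.
That's centrifuging, cooling, drying, filtering, incubation, and titration — 6 in all.

6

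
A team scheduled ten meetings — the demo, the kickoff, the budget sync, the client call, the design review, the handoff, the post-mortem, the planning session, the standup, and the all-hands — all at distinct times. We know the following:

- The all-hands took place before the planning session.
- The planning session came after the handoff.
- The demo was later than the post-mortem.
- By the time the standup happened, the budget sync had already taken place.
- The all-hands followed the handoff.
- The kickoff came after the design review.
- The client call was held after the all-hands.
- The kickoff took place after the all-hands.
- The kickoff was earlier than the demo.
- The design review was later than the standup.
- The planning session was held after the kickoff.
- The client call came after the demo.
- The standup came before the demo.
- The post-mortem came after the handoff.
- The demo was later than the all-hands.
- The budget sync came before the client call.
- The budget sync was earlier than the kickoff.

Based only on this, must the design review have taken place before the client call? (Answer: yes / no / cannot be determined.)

yes

Chain the constraints: the design review → the kickoff → the demo → the client call. Each link is directly stated, so the design review comes before the client call.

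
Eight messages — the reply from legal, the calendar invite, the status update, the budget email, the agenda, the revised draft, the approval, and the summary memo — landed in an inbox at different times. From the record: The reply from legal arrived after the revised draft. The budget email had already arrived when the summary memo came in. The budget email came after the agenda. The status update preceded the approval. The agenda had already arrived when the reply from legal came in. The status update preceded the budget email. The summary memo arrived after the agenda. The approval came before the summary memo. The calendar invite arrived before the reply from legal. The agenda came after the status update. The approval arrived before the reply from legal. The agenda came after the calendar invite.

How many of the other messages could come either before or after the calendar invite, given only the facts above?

Forced after the calendar invite: the agenda, the budget email, the reply from legal, and the summary memo.
That leaves the approval, the revised draft, and the status update with no forced order relative to the calendar invite — 3.

3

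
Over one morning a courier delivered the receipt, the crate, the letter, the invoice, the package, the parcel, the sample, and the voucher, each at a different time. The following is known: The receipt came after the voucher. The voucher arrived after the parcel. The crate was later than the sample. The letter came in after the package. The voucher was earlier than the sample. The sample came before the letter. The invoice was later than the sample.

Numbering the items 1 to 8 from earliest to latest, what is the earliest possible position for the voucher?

The parcel must come before the voucher — 1 forced predecessor.
Nothing else is forced ahead of the voucher, so its earliest slot is position 1 + 1 = 2.

2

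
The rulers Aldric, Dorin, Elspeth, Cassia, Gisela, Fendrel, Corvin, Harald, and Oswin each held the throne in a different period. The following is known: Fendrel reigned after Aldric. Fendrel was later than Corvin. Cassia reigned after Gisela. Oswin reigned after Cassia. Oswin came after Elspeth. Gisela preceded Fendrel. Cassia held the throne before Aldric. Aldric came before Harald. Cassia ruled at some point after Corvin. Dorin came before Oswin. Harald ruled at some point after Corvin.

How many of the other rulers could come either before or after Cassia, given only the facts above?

2

Forced before Cassia: Corvin and Gisela; forced after Cassia: Aldric, Fendrel, Harald, and Oswin.
That leaves Dorin and Elspeth with no forced order relative to Cassia — 2.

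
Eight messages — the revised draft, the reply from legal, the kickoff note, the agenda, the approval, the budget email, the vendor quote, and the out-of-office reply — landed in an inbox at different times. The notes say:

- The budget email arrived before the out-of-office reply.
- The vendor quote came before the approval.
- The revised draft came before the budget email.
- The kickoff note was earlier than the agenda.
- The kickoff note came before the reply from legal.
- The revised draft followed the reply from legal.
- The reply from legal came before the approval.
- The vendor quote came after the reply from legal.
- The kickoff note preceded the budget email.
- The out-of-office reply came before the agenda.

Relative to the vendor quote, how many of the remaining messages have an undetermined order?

Forced before the vendor quote: the kickoff note and the reply from legal; forced after the vendor quote: the approval.
That leaves the agenda, the budget email, the out-of-office reply, and the revised draft with no forced order relative to the vendor quote — 4.

4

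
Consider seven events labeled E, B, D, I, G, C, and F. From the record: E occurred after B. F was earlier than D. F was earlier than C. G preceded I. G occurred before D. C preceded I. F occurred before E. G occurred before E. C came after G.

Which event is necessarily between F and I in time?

C

Tracing the constraints gives F → C → I, so C sits after F and before I.
No other event is forced both after F and before I.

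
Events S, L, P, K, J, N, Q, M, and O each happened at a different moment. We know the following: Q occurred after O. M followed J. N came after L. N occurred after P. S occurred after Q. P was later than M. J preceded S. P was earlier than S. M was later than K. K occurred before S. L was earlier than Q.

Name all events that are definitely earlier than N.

J, K, L, M, P

Directly stated before N: L and P.
J reaches N via J → M → P → N.
K reaches N via K → M → P → N.
M reaches N via M → P → N.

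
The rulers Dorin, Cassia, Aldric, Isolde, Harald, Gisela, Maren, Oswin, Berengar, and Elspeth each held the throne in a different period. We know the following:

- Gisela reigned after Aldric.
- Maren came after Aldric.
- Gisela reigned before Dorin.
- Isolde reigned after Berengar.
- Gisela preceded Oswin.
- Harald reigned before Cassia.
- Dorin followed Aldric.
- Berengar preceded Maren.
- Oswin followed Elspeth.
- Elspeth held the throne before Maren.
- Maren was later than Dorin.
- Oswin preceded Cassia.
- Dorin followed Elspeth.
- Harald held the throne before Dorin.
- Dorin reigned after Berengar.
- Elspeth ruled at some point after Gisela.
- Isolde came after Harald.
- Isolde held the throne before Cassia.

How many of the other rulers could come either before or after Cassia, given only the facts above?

2

Forced before Cassia: Aldric, Berengar, Elspeth, Gisela, Harald, Isolde, and Oswin.
That leaves Dorin and Maren with no forced order relative to Cassia — 2.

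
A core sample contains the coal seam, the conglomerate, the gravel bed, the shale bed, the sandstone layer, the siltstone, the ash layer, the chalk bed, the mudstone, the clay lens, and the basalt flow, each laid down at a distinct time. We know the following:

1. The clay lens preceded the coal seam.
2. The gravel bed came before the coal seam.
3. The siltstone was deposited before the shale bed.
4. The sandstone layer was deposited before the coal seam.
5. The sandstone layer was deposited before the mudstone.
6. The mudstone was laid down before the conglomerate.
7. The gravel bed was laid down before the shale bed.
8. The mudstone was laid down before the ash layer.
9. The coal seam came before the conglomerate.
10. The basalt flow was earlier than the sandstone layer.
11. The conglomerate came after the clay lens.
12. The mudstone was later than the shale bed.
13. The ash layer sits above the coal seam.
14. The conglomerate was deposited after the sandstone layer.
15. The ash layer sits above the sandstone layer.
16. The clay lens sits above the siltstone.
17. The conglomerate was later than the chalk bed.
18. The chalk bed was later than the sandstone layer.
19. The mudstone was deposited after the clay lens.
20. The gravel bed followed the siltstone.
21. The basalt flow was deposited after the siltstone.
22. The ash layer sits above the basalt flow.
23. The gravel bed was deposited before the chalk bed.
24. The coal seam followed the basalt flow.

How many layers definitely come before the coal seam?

Directly stated before the coal seam: the basalt flow, the clay lens, the gravel bed, and the sandstone layer.
The siltstone reaches the coal seam via the siltstone → the clay lens → the coal seam.
That's the basalt flow, the clay lens, the gravel bed, the sandstone layer, and the siltstone — 5 in all.

5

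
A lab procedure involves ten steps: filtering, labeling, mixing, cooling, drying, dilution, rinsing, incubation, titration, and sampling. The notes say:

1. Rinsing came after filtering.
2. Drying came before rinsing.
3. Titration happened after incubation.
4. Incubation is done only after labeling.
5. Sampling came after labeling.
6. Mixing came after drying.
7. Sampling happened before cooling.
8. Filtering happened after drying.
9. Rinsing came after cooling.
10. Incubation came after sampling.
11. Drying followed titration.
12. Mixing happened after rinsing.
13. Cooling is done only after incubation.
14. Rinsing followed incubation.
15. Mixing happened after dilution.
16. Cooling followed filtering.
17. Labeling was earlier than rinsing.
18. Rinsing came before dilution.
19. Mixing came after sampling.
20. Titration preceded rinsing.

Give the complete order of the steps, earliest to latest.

The constraints fix every adjacent pair, so only one ordering works:
labeling → sampling → incubation → titration → drying → filtering → cooling → rinsing → dilution → mixing.

labeling, sampling, incubation, titration, drying, filtering, cooling, rinsing, dilution, mixing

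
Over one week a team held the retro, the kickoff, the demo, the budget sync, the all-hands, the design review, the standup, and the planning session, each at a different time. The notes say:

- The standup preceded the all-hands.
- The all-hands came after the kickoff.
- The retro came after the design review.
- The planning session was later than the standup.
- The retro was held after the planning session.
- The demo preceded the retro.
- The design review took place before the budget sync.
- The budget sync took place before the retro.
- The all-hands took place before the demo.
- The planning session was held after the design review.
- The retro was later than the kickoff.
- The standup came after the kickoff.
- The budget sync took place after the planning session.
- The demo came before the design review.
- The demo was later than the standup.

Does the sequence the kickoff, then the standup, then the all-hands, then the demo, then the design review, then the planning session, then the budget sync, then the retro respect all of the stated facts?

yes

Check each stated constraint against the proposed order — e.g. the demo is ahead of the retro; the kickoff is ahead of the retro. Every pair is in the required order; nothing is violated.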